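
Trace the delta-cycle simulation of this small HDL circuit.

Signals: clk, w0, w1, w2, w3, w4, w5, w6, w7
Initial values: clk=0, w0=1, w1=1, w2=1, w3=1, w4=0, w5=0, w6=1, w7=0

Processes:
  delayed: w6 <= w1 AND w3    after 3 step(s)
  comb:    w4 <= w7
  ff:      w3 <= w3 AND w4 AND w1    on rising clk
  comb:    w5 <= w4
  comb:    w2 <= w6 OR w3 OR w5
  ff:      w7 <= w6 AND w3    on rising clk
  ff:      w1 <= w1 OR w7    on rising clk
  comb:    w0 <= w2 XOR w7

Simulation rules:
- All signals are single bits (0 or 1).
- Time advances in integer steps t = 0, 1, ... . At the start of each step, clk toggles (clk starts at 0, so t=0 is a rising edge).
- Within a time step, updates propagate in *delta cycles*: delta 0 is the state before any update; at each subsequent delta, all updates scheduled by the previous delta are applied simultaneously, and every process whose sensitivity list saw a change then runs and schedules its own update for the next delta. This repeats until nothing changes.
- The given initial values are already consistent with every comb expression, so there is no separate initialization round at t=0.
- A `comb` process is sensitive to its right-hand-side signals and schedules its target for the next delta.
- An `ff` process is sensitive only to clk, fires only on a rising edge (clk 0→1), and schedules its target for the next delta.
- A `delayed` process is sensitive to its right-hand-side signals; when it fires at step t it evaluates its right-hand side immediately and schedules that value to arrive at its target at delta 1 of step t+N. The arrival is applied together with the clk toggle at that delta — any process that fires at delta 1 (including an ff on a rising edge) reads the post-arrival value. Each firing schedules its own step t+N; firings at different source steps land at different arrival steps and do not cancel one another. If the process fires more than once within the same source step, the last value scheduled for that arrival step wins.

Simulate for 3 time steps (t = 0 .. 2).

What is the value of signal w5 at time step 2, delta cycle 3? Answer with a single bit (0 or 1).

[bits: w1,w7,w2,w5,clk,w0,w3,w4,w6]
t=0: Δ0=101001101 Δ1=101011101 Δ2=111011001 Δ3=111010011 Δ4=111110011 | 4Δ
t=1: Δ0=111110011 Δ1=111100011 | 1Δ
t=2: Δ0=111100011 Δ1=111110011 Δ2=101110011 Δ3=101111001 Δ4=101011001 | 4Δ

1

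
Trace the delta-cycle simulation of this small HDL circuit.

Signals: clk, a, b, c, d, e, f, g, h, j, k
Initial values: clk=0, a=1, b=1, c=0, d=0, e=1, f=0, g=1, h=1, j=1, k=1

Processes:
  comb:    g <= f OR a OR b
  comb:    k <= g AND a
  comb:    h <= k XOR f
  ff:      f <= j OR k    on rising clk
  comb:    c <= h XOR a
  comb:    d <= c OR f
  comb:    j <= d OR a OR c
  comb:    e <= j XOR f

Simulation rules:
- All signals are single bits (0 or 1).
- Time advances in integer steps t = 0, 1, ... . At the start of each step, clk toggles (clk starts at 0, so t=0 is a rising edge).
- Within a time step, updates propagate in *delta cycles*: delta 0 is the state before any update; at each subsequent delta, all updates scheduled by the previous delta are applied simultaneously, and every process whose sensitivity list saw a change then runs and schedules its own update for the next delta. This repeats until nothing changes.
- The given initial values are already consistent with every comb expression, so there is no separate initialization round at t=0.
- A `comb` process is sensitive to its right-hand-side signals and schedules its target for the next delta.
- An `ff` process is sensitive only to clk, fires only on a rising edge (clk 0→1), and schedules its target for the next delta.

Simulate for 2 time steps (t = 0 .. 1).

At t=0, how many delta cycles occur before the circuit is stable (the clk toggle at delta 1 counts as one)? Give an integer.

4

t=0 Δ0: f=0 clk=0 k=1 b=1 c=0 h=1 g=1 j=1 d=0 e=1 a=1
  Δ1: clk:0→1
  Δ2: f:0→1
  Δ3: h:1→0, d:0→1, e:1→0
  Δ4: c:0→1
  (4Δ to stable)
t=1 Δ0: f=1 clk=1 k=1 b=1 c=1 h=0 g=1 j=1 d=1 e=0 a=1
  Δ1: clk:1→0
  (1Δ to stable)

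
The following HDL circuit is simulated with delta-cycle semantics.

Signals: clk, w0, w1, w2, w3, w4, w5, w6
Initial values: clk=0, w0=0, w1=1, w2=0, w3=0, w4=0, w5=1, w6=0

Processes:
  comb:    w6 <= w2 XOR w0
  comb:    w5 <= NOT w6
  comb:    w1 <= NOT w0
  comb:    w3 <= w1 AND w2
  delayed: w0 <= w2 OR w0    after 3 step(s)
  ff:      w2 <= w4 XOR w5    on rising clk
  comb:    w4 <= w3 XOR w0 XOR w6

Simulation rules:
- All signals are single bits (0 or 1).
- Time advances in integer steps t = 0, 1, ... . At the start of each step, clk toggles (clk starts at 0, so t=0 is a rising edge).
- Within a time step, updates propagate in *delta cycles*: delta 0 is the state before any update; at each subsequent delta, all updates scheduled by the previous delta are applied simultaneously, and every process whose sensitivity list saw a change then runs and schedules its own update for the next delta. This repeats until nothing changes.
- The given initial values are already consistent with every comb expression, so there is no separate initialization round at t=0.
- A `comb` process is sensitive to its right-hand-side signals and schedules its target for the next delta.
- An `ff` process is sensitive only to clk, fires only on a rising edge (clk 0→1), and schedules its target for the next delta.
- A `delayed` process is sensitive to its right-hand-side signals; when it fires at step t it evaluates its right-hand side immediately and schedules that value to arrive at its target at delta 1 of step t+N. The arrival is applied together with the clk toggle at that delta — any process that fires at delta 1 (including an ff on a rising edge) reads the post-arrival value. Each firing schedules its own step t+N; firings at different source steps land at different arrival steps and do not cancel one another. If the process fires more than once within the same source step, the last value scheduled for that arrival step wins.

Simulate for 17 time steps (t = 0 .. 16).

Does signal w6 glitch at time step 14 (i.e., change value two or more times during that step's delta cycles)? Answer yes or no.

t0.Δ0 w3=0 w1=1 clk=0 w2=0 w6=0 w4=0 w0=0 w5=1
t0.Δ1 w3=0 w1=1 clk=1 w2=0 w6=0 w4=0 w0=0 w5=1
t0.Δ2 w3=0 w1=1 clk=1 w2=1 w6=0 w4=0 w0=0 w5=1
t0.Δ3 w3=1 w1=1 clk=1 w2=1 w6=1 w4=0 w0=0 w5=1
t0.Δ4 w3=1 w1=1 clk=1 w2=1 w6=1 w4=0 w0=0 w5=0
t1.Δ0 w3=1 w1=1 clk=1 w2=1 w6=1 w4=0 w0=0 w5=0
t1.Δ1 w3=1 w1=1 clk=0 w2=1 w6=1 w4=0 w0=0 w5=0
t2.Δ0 w3=1 w1=1 clk=0 w2=1 w6=1 w4=0 w0=0 w5=0
t2.Δ1 w3=1 w1=1 clk=1 w2=1 w6=1 w4=0 w0=0 w5=0
t2.Δ2 w3=1 w1=1 clk=1 w2=0 w6=1 w4=0 w0=0 w5=0
t2.Δ3 w3=0 w1=1 clk=1 w2=0 w6=0 w4=0 w0=0 w5=0
t2.Δ4 w3=0 w1=1 clk=1 w2=0 w6=0 w4=0 w0=0 w5=1
t3.Δ0 w3=0 w1=1 clk=1 w2=0 w6=0 w4=0 w0=0 w5=1
t3.Δ1 w3=0 w1=1 clk=0 w2=0 w6=0 w4=0 w0=1 w5=1
t3.Δ2 w3=0 w1=0 clk=0 w2=0 w6=1 w4=1 w0=1 w5=1
t3.Δ3 w3=0 w1=0 clk=0 w2=0 w6=1 w4=0 w0=1 w5=0
t4.Δ0 w3=0 w1=0 clk=0 w2=0 w6=1 w4=0 w0=1 w5=0
t4.Δ1 w3=0 w1=0 clk=1 w2=0 w6=1 w4=0 w0=1 w5=0
t5.Δ0 w3=0 w1=0 clk=1 w2=0 w6=1 w4=0 w0=1 w5=0
t5.Δ1 w3=0 w1=0 clk=0 w2=0 w6=1 w4=0 w0=0 w5=0
t5.Δ2 w3=0 w1=1 clk=0 w2=0 w6=0 w4=1 w0=0 w5=0
t5.Δ3 w3=0 w1=1 clk=0 w2=0 w6=0 w4=0 w0=0 w5=1
t6.Δ0 w3=0 w1=1 clk=0 w2=0 w6=0 w4=0 w0=0 w5=1
t6.Δ1 w3=0 w1=1 clk=1 w2=0 w6=0 w4=0 w0=1 w5=1
t6.Δ2 w3=0 w1=0 clk=1 w2=1 w6=1 w4=1 w0=1 w5=1
t6.Δ3 w3=0 w1=0 clk=1 w2=1 w6=0 w4=0 w0=1 w5=0
t6.Δ4 w3=0 w1=0 clk=1 w2=1 w6=0 w4=1 w0=1 w5=1
t7.Δ0 w3=0 w1=0 clk=1 w2=1 w6=0 w4=1 w0=1 w5=1
t7.Δ1 w3=0 w1=0 clk=0 w2=1 w6=0 w4=1 w0=1 w5=1
t8.Δ0 w3=0 w1=0 clk=0 w2=1 w6=0 w4=1 w0=1 w5=1
t8.Δ1 w3=0 w1=0 clk=1 w2=1 w6=0 w4=1 w0=0 w5=1
t8.Δ2 w3=0 w1=1 clk=1 w2=0 w6=1 w4=0 w0=0 w5=1
t8.Δ3 w3=0 w1=1 clk=1 w2=0 w6=0 w4=1 w0=0 w5=0
t8.Δ4 w3=0 w1=1 clk=1 w2=0 w6=0 w4=0 w0=0 w5=1
t9.Δ0 w3=0 w1=1 clk=1 w2=0 w6=0 w4=0 w0=0 w5=1
t9.Δ1 w3=0 w1=1 clk=0 w2=0 w6=0 w4=0 w0=1 w5=1
t9.Δ2 w3=0 w1=0 clk=0 w2=0 w6=1 w4=1 w0=1 w5=1
t9.Δ3 w3=0 w1=0 clk=0 w2=0 w6=1 w4=0 w0=1 w5=0
t10.Δ0 w3=0 w1=0 clk=0 w2=0 w6=1 w4=0 w0=1 w5=0
t10.Δ1 w3=0 w1=0 clk=1 w2=0 w6=1 w4=0 w0=1 w5=0
t11.Δ0 w3=0 w1=0 clk=1 w2=0 w6=1 w4=0 w0=1 w5=0
t11.Δ1 w3=0 w1=0 clk=0 w2=0 w6=1 w4=0 w0=0 w5=0
t11.Δ2 w3=0 w1=1 clk=0 w2=0 w6=0 w4=1 w0=0 w5=0
t11.Δ3 w3=0 w1=1 clk=0 w2=0 w6=0 w4=0 w0=0 w5=1
t12.Δ0 w3=0 w1=1 clk=0 w2=0 w6=0 w4=0 w0=0 w5=1
t12.Δ1 w3=0 w1=1 clk=1 w2=0 w6=0 w4=0 w0=1 w5=1
t12.Δ2 w3=0 w1=0 clk=1 w2=1 w6=1 w4=1 w0=1 w5=1
t12.Δ3 w3=0 w1=0 clk=1 w2=1 w6=0 w4=0 w0=1 w5=0
t12.Δ4 w3=0 w1=0 clk=1 w2=1 w6=0 w4=1 w0=1 w5=1
t13.Δ0 w3=0 w1=0 clk=1 w2=1 w6=0 w4=1 w0=1 w5=1
t13.Δ1 w3=0 w1=0 clk=0 w2=1 w6=0 w4=1 w0=1 w5=1
t14.Δ0 w3=0 w1=0 clk=0 w2=1 w6=0 w4=1 w0=1 w5=1
t14.Δ1 w3=0 w1=0 clk=1 w2=1 w6=0 w4=1 w0=0 w5=1
t14.Δ2 w3=0 w1=1 clk=1 w2=0 w6=1 w4=0 w0=0 w5=1
t14.Δ3 w3=0 w1=1 clk=1 w2=0 w6=0 w4=1 w0=0 w5=0
t14.Δ4 w3=0 w1=1 clk=1 w2=0 w6=0 w4=0 w0=0 w5=1
t15.Δ0 w3=0 w1=1 clk=1 w2=0 w6=0 w4=0 w0=0 w5=1
t15.Δ1 w3=0 w1=1 clk=0 w2=0 w6=0 w4=0 w0=1 w5=1
t15.Δ2 w3=0 w1=0 clk=0 w2=0 w6=1 w4=1 w0=1 w5=1
t15.Δ3 w3=0 w1=0 clk=0 w2=0 w6=1 w4=0 w0=1 w5=0
t16.Δ0 w3=0 w1=0 clk=0 w2=0 w6=1 w4=0 w0=1 w5=0
t16.Δ1 w3=0 w1=0 clk=1 w2=0 w6=1 w4=0 w0=1 w5=0

yes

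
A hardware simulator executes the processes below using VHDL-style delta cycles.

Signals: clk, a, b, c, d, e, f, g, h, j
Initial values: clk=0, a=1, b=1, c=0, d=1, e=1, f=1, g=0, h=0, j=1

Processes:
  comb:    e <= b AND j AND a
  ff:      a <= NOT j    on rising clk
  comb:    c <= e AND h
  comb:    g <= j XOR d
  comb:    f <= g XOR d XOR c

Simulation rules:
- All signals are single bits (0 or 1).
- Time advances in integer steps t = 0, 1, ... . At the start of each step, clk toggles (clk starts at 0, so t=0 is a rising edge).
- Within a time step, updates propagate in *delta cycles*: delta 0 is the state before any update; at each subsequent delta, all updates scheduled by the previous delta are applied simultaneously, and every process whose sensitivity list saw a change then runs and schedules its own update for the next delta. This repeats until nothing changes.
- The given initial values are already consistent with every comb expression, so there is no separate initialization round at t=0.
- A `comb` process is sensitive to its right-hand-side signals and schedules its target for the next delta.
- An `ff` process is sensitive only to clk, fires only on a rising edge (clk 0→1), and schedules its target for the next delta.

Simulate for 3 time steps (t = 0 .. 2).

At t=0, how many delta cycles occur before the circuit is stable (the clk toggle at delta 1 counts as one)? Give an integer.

3

t=0 Δ0: a=1 clk=0 g=0 b=1 h=0 e=1 j=1 f=1 d=1 c=0
  Δ1: clk:0→1
  Δ2: a:1→0
  Δ3: e:1→0
  (3Δ to stable)
t=1 Δ0: a=0 clk=1 g=0 b=1 h=0 e=0 j=1 f=1 d=1 c=0
  Δ1: clk:1→0
  (1Δ to stable)
t=2 Δ0: a=0 clk=0 g=0 b=1 h=0 e=0 j=1 f=1 d=1 c=0
  Δ1: clk:0→1
  (1Δ to stable)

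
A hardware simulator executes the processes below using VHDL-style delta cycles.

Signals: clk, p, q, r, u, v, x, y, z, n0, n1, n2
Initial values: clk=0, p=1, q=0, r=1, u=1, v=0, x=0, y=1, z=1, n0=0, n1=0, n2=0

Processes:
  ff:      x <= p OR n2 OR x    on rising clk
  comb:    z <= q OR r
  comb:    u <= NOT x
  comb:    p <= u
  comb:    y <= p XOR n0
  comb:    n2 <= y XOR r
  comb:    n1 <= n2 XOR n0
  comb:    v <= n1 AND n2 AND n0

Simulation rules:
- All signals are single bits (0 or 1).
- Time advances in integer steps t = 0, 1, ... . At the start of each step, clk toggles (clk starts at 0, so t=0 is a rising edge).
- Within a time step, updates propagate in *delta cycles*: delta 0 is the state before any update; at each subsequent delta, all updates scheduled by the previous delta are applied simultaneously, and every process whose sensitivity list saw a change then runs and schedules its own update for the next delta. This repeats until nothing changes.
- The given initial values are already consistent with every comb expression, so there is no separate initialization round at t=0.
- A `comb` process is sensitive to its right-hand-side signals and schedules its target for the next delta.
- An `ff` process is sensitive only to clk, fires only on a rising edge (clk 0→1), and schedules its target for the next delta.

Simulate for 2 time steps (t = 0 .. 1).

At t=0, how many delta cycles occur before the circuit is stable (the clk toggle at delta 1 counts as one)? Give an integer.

t=0 Δ0: clk=0 r=1 q=0 p=1 y=1 z=1 u=1 n0=0 x=0 v=0 n1=0 n2=0
  Δ1: clk:0→1
  Δ2: x:0→1
  Δ3: u:1→0
  Δ4: p:1→0
  Δ5: y:1→0
  Δ6: n2:0→1
  Δ7: n1:0→1
  (7Δ to stable)
t=1 Δ0: clk=1 r=1 q=0 p=0 y=0 z=1 u=0 n0=0 x=1 v=0 n1=1 n2=1
  Δ1: clk:1→0
  (1Δ to stable)

7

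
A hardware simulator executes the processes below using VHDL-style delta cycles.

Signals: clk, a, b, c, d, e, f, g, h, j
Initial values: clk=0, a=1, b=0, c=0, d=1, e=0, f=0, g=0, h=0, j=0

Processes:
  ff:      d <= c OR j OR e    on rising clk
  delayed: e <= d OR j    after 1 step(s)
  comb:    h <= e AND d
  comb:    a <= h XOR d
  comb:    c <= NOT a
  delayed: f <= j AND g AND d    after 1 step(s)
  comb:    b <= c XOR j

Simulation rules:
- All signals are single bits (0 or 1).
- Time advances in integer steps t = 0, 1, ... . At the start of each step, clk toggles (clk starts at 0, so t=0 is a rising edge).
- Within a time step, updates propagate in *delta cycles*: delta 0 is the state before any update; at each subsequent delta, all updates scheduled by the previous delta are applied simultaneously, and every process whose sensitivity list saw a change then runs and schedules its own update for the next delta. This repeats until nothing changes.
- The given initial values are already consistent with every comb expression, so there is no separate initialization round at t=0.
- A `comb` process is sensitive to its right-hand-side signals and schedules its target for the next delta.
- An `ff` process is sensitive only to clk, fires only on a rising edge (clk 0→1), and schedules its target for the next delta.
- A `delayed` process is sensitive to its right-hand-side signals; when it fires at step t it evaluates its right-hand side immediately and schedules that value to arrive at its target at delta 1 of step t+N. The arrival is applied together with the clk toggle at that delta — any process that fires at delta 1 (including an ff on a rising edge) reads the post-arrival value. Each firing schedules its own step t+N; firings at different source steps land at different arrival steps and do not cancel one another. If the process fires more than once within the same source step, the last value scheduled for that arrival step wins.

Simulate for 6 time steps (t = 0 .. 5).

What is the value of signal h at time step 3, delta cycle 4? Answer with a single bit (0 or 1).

1

t=0 Δ0: h=0 c=0 clk=0 b=0 e=0 d=1 j=0 f=0 g=0 a=1
  Δ1: clk:0→1
  Δ2: d:1→0
  Δ3: a:1→0
  Δ4: c:0→1
  Δ5: b:0→1
  (5Δ to stable)
t=1 Δ0: h=0 c=1 clk=1 b=1 e=0 d=0 j=0 f=0 g=0 a=0
  Δ1: clk:1→0
  (1Δ to stable)
t=2 Δ0: h=0 c=1 clk=0 b=1 e=0 d=0 j=0 f=0 g=0 a=0
  Δ1: clk:0→1
  Δ2: d:0→1
  Δ3: a:0→1
  Δ4: c:1→0
  Δ5: b:1→0
  (5Δ to stable)
t=3 Δ0: h=0 c=0 clk=1 b=0 e=0 d=1 j=0 f=0 g=0 a=1
  Δ1: clk:1→0, e:0→1
  Δ2: h:0→1
  Δ3: a:1→0
  Δ4: c:0→1
  Δ5: b:0→1
  (5Δ to stable)
t=4 Δ0: h=1 c=1 clk=0 b=1 e=1 d=1 j=0 f=0 g=0 a=0
  Δ1: clk:0→1
  (1Δ to stable)
t=5 Δ0: h=1 c=1 clk=1 b=1 e=1 d=1 j=0 f=0 g=0 a=0
  Δ1: clk:1→0
  (1Δ to stable)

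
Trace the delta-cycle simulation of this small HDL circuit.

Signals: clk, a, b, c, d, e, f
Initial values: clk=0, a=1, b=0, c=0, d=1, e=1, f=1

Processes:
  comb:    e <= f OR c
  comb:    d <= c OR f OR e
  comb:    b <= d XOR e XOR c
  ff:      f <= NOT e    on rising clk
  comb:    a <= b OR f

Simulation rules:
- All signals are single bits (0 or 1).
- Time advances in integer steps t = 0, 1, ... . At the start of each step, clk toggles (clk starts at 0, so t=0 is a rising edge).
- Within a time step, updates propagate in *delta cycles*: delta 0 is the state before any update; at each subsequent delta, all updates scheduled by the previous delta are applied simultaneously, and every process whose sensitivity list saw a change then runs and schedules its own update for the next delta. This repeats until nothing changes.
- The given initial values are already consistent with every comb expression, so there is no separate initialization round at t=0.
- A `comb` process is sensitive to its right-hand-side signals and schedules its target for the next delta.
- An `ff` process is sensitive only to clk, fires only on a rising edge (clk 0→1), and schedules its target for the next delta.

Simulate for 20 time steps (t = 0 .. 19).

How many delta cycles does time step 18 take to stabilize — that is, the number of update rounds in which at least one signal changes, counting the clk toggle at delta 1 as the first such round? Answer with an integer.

3

t=0 Δ0: e=1 a=1 c=0 d=1 b=0 f=1 clk=0
  Δ1: clk:0→1
  Δ2: f:1→0
  Δ3: e:1→0, a:1→0
  Δ4: d:1→0, b:0→1
  Δ5: a:0→1, b:1→0
  Δ6: a:1→0
  (6Δ to stable)
t=1 Δ0: e=0 a=0 c=0 d=0 b=0 f=0 clk=1
  Δ1: clk:1→0
  (1Δ to stable)
t=2 Δ0: e=0 a=0 c=0 d=0 b=0 f=0 clk=0
  Δ1: clk:0→1
  Δ2: f:0→1
  Δ3: e:0→1, a:0→1, d:0→1
  (3Δ to stable)
t=3 Δ0: e=1 a=1 c=0 d=1 b=0 f=1 clk=1
  Δ1: clk:1→0
  (1Δ to stable)
t=4 Δ0: e=1 a=1 c=0 d=1 b=0 f=1 clk=0
  Δ1: clk:0→1
  Δ2: f:1→0
  Δ3: e:1→0, a:1→0
  Δ4: d:1→0, b:0→1
  Δ5: a:0→1, b:1→0
  Δ6: a:1→0
  (6Δ to stable)
t=5 Δ0: e=0 a=0 c=0 d=0 b=0 f=0 clk=1
  Δ1: clk:1→0
  (1Δ to stable)
t=6 Δ0: e=0 a=0 c=0 d=0 b=0 f=0 clk=0
  Δ1: clk:0→1
  Δ2: f:0→1
  Δ3: e:0→1, a:0→1, d:0→1
  (3Δ to stable)
t=7 Δ0: e=1 a=1 c=0 d=1 b=0 f=1 clk=1
  Δ1: clk:1→0
  (1Δ to stable)
t=8 Δ0: e=1 a=1 c=0 d=1 b=0 f=1 clk=0
  Δ1: clk:0→1
  Δ2: f:1→0
  Δ3: e:1→0, a:1→0
  Δ4: d:1→0, b:0→1
  Δ5: a:0→1, b:1→0
  Δ6: a:1→0
  (6Δ to stable)
t=9 Δ0: e=0 a=0 c=0 d=0 b=0 f=0 clk=1
  Δ1: clk:1→0
  (1Δ to stable)
t=10 Δ0: e=0 a=0 c=0 d=0 b=0 f=0 clk=0
  Δ1: clk:0→1
  Δ2: f:0→1
  Δ3: e:0→1, a:0→1, d:0→1
  (3Δ to stable)
t=11 Δ0: e=1 a=1 c=0 d=1 b=0 f=1 clk=1
  Δ1: clk:1→0
  (1Δ to stable)
t=12 Δ0: e=1 a=1 c=0 d=1 b=0 f=1 clk=0
  Δ1: clk:0→1
  Δ2: f:1→0
  Δ3: e:1→0, a:1→0
  Δ4: d:1→0, b:0→1
  Δ5: a:0→1, b:1→0
  Δ6: a:1→0
  (6Δ to stable)
t=13 Δ0: e=0 a=0 c=0 d=0 b=0 f=0 clk=1
  Δ1: clk:1→0
  (1Δ to stable)
t=14 Δ0: e=0 a=0 c=0 d=0 b=0 f=0 clk=0
  Δ1: clk:0→1
  Δ2: f:0→1
  Δ3: e:0→1, a:0→1, d:0→1
  (3Δ to stable)
t=15 Δ0: e=1 a=1 c=0 d=1 b=0 f=1 clk=1
  Δ1: clk:1→0
  (1Δ to stable)
t=16 Δ0: e=1 a=1 c=0 d=1 b=0 f=1 clk=0
  Δ1: clk:0→1
  Δ2: f:1→0
  Δ3: e:1→0, a:1→0
  Δ4: d:1→0, b:0→1
  Δ5: a:0→1, b:1→0
  Δ6: a:1→0
  (6Δ to stable)
t=17 Δ0: e=0 a=0 c=0 d=0 b=0 f=0 clk=1
  Δ1: clk:1→0
  (1Δ to stable)
t=18 Δ0: e=0 a=0 c=0 d=0 b=0 f=0 clk=0
  Δ1: clk:0→1
  Δ2: f:0→1
  Δ3: e:0→1, a:0→1, d:0→1
  (3Δ to stable)
t=19 Δ0: e=1 a=1 c=0 d=1 b=0 f=1 clk=1
  Δ1: clk:1→0
  (1Δ to stable)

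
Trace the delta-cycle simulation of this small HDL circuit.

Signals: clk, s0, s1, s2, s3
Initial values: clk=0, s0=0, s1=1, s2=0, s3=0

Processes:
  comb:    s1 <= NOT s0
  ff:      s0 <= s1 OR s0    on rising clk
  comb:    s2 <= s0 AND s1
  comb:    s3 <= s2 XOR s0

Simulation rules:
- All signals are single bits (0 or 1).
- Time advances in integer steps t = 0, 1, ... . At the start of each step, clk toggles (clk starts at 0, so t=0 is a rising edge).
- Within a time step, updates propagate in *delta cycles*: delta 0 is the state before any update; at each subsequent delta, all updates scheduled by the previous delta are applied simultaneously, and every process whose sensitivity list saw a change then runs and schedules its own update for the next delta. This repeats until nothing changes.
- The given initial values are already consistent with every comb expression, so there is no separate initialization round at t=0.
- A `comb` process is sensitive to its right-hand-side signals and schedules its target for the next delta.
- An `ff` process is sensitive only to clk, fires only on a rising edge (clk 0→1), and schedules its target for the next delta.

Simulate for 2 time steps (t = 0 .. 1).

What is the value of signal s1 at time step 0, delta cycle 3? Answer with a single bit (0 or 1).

0

[bits: s1,clk,s0,s2,s3]
t=0: Δ0=10000 Δ1=11000 Δ2=11100 Δ3=01111 Δ4=01100 Δ5=01101 | 5Δ
t=1: Δ0=01101 Δ1=00101 | 1Δ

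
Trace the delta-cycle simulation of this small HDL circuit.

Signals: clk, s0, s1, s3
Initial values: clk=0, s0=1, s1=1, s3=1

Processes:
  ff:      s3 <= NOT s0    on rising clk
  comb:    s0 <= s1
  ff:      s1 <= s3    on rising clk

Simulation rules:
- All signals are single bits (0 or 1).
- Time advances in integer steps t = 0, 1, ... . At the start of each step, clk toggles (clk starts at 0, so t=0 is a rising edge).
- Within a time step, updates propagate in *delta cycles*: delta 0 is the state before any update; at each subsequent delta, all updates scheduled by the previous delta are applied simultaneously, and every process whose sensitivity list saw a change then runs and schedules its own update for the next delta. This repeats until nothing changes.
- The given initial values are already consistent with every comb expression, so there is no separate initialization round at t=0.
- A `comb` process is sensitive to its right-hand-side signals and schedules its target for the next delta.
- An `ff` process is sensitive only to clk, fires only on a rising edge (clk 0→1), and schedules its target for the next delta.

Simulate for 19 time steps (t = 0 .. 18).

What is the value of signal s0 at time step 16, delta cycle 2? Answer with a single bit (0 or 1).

1

t0.Δ0 s3=1 s0=1 s1=1 clk=0
t0.Δ1 s3=1 s0=1 s1=1 clk=1
t0.Δ2 s3=0 s0=1 s1=1 clk=1
t1.Δ0 s3=0 s0=1 s1=1 clk=1
t1.Δ1 s3=0 s0=1 s1=1 clk=0
t2.Δ0 s3=0 s0=1 s1=1 clk=0
t2.Δ1 s3=0 s0=1 s1=1 clk=1
t2.Δ2 s3=0 s0=1 s1=0 clk=1
t2.Δ3 s3=0 s0=0 s1=0 clk=1
t3.Δ0 s3=0 s0=0 s1=0 clk=1
t3.Δ1 s3=0 s0=0 s1=0 clk=0
t4.Δ0 s3=0 s0=0 s1=0 clk=0
t4.Δ1 s3=0 s0=0 s1=0 clk=1
t4.Δ2 s3=1 s0=0 s1=0 clk=1
t5.Δ0 s3=1 s0=0 s1=0 clk=1
t5.Δ1 s3=1 s0=0 s1=0 clk=0
t6.Δ0 s3=1 s0=0 s1=0 clk=0
t6.Δ1 s3=1 s0=0 s1=0 clk=1
t6.Δ2 s3=1 s0=0 s1=1 clk=1
t6.Δ3 s3=1 s0=1 s1=1 clk=1
t7.Δ0 s3=1 s0=1 s1=1 clk=1
t7.Δ1 s3=1 s0=1 s1=1 clk=0
t8.Δ0 s3=1 s0=1 s1=1 clk=0
t8.Δ1 s3=1 s0=1 s1=1 clk=1
t8.Δ2 s3=0 s0=1 s1=1 clk=1
t9.Δ0 s3=0 s0=1 s1=1 clk=1
t9.Δ1 s3=0 s0=1 s1=1 clk=0
t10.Δ0 s3=0 s0=1 s1=1 clk=0
t10.Δ1 s3=0 s0=1 s1=1 clk=1
t10.Δ2 s3=0 s0=1 s1=0 clk=1
t10.Δ3 s3=0 s0=0 s1=0 clk=1
t11.Δ0 s3=0 s0=0 s1=0 clk=1
t11.Δ1 s3=0 s0=0 s1=0 clk=0
t12.Δ0 s3=0 s0=0 s1=0 clk=0
t12.Δ1 s3=0 s0=0 s1=0 clk=1
t12.Δ2 s3=1 s0=0 s1=0 clk=1
t13.Δ0 s3=1 s0=0 s1=0 clk=1
t13.Δ1 s3=1 s0=0 s1=0 clk=0
t14.Δ0 s3=1 s0=0 s1=0 clk=0
t14.Δ1 s3=1 s0=0 s1=0 clk=1
t14.Δ2 s3=1 s0=0 s1=1 clk=1
t14.Δ3 s3=1 s0=1 s1=1 clk=1
t15.Δ0 s3=1 s0=1 s1=1 clk=1
t15.Δ1 s3=1 s0=1 s1=1 clk=0
t16.Δ0 s3=1 s0=1 s1=1 clk=0
t16.Δ1 s3=1 s0=1 s1=1 clk=1
t16.Δ2 s3=0 s0=1 s1=1 clk=1
t17.Δ0 s3=0 s0=1 s1=1 clk=1
t17.Δ1 s3=0 s0=1 s1=1 clk=0
t18.Δ0 s3=0 s0=1 s1=1 clk=0
t18.Δ1 s3=0 s0=1 s1=1 clk=1
t18.Δ2 s3=0 s0=1 s1=0 clk=1
t18.Δ3 s3=0 s0=0 s1=0 clk=1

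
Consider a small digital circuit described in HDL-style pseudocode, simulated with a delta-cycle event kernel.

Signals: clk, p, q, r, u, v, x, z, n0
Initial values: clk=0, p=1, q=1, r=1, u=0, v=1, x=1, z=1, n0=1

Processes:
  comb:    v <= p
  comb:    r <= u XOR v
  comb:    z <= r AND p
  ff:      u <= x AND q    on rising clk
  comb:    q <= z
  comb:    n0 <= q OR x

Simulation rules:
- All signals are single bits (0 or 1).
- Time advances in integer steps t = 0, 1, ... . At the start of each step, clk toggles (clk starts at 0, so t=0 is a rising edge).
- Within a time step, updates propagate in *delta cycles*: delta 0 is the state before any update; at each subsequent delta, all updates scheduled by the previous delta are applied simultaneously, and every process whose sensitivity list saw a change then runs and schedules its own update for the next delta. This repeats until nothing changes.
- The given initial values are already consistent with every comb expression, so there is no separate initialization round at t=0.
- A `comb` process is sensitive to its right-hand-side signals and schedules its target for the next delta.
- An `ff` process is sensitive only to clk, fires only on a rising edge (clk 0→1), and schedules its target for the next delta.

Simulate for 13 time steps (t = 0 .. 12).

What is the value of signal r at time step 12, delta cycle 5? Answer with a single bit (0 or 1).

[bits: x,u,r,p,n0,z,clk,v,q]
t=0: Δ0=101111011 Δ1=101111111 Δ2=111111111 Δ3=110111111 Δ4=110110111 Δ5=110110110 | 5Δ
t=1: Δ0=110110110 Δ1=110110010 | 1Δ
t=2: Δ0=110110010 Δ1=110110110 Δ2=100110110 Δ3=101110110 Δ4=101111110 Δ5=101111111 | 5Δ
t=3: Δ0=101111111 Δ1=101111011 | 1Δ
t=4: Δ0=101111011 Δ1=101111111 Δ2=111111111 Δ3=110111111 Δ4=110110111 Δ5=110110110 | 5Δ
t=5: Δ0=110110110 Δ1=110110010 | 1Δ
t=6: Δ0=110110010 Δ1=110110110 Δ2=100110110 Δ3=101110110 Δ4=101111110 Δ5=101111111 | 5Δ
t=7: Δ0=101111111 Δ1=101111011 | 1Δ
t=8: Δ0=101111011 Δ1=101111111 Δ2=111111111 Δ3=110111111 Δ4=110110111 Δ5=110110110 | 5Δ
t=9: Δ0=110110110 Δ1=110110010 | 1Δ
t=10: Δ0=110110010 Δ1=110110110 Δ2=100110110 Δ3=101110110 Δ4=101111110 Δ5=101111111 | 5Δ
t=11: Δ0=101111111 Δ1=101111011 | 1Δ
t=12: Δ0=101111011 Δ1=101111111 Δ2=111111111 Δ3=110111111 Δ4=110110111 Δ5=110110110 | 5Δ

0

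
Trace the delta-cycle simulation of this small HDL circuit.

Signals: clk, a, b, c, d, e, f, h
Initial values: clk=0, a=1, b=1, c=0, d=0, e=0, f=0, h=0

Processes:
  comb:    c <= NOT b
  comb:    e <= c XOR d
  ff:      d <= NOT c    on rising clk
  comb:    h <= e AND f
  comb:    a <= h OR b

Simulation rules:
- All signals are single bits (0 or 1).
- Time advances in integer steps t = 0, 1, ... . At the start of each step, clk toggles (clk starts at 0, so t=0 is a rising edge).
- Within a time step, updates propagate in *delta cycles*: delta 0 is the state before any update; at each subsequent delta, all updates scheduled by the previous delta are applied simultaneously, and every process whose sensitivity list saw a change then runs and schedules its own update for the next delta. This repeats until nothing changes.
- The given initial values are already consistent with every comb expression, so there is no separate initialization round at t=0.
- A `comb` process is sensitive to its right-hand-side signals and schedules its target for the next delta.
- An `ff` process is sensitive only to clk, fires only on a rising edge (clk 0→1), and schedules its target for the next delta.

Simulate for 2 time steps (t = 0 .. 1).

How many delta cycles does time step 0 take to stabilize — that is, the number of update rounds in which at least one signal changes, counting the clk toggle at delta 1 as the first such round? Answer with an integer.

3

[bits: a,c,e,clk,f,b,d,h]
t=0: Δ0=10000100 Δ1=10010100 Δ2=10010110 Δ3=10110110 | 3Δ
t=1: Δ0=10110110 Δ1=10100110 | 1Δ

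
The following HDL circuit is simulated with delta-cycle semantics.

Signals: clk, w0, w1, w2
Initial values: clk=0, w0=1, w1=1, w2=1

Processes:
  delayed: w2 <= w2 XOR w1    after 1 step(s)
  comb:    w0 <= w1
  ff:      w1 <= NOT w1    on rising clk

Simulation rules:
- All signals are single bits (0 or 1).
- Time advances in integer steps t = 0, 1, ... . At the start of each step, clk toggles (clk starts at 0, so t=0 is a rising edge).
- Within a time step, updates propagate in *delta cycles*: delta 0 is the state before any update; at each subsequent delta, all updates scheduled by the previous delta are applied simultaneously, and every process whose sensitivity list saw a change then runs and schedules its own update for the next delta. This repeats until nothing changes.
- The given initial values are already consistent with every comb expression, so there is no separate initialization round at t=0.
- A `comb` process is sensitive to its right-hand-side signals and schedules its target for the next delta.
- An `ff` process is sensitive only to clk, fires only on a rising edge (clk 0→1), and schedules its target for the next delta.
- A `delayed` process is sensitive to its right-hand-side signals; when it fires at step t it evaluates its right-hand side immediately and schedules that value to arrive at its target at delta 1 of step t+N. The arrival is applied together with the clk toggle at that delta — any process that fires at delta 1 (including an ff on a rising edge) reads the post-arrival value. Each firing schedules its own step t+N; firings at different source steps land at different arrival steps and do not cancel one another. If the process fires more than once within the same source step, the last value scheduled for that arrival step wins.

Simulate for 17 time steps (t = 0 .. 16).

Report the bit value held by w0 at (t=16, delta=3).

t=0 Δ0: w1=1 w0=1 w2=1 clk=0
  Δ1: clk:0→1
  Δ2: w1:1→0
  Δ3: w0:1→0
  (3Δ to stable)
t=1 Δ0: w1=0 w0=0 w2=1 clk=1
  Δ1: clk:1→0
  (1Δ to stable)
t=2 Δ0: w1=0 w0=0 w2=1 clk=0
  Δ1: clk:0→1
  Δ2: w1:0→1
  Δ3: w0:0→1
  (3Δ to stable)
t=3 Δ0: w1=1 w0=1 w2=1 clk=1
  Δ1: w2:1→0, clk:1→0
  (1Δ to stable)
t=4 Δ0: w1=1 w0=1 w2=0 clk=0
  Δ1: w2:0→1, clk:0→1
  Δ2: w1:1→0
  Δ3: w0:1→0
  (3Δ to stable)
t=5 Δ0: w1=0 w0=0 w2=1 clk=1
  Δ1: clk:1→0
  (1Δ to stable)
t=6 Δ0: w1=0 w0=0 w2=1 clk=0
  Δ1: clk:0→1
  Δ2: w1:0→1
  Δ3: w0:0→1
  (3Δ to stable)
t=7 Δ0: w1=1 w0=1 w2=1 clk=1
  Δ1: w2:1→0, clk:1→0
  (1Δ to stable)
t=8 Δ0: w1=1 w0=1 w2=0 clk=0
  Δ1: w2:0→1, clk:0→1
  Δ2: w1:1→0
  Δ3: w0:1→0
  (3Δ to stable)
t=9 Δ0: w1=0 w0=0 w2=1 clk=1
  Δ1: clk:1→0
  (1Δ to stable)
t=10 Δ0: w1=0 w0=0 w2=1 clk=0
  Δ1: clk:0→1
  Δ2: w1:0→1
  Δ3: w0:0→1
  (3Δ to stable)
t=11 Δ0: w1=1 w0=1 w2=1 clk=1
  Δ1: w2:1→0, clk:1→0
  (1Δ to stable)
t=12 Δ0: w1=1 w0=1 w2=0 clk=0
  Δ1: w2:0→1, clk:0→1
  Δ2: w1:1→0
  Δ3: w0:1→0
  (3Δ to stable)
t=13 Δ0: w1=0 w0=0 w2=1 clk=1
  Δ1: clk:1→0
  (1Δ to stable)
t=14 Δ0: w1=0 w0=0 w2=1 clk=0
  Δ1: clk:0→1
  Δ2: w1:0→1
  Δ3: w0:0→1
  (3Δ to stable)
t=15 Δ0: w1=1 w0=1 w2=1 clk=1
  Δ1: w2:1→0, clk:1→0
  (1Δ to stable)
t=16 Δ0: w1=1 w0=1 w2=0 clk=0
  Δ1: w2:0→1, clk:0→1
  Δ2: w1:1→0
  Δ3: w0:1→0
  (3Δ to stable)

0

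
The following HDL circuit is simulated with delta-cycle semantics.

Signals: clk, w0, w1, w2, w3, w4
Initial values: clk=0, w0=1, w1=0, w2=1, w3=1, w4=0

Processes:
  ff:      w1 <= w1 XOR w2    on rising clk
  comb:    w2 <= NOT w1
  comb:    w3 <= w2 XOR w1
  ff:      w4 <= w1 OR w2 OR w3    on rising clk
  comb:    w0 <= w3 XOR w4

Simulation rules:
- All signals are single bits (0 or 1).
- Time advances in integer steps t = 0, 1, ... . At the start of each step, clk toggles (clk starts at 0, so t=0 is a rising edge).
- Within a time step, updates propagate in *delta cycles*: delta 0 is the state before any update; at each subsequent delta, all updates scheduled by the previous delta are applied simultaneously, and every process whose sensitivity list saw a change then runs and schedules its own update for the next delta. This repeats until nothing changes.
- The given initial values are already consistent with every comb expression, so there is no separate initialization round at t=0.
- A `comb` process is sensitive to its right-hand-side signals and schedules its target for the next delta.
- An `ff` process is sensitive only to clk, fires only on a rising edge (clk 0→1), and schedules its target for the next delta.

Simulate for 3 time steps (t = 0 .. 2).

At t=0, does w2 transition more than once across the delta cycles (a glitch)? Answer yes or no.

[bits: w1,w0,clk,w4,w2,w3]
t=0: Δ0=010011 Δ1=011011 Δ2=111111 Δ3=101100 Δ4=111101 Δ5=101101 | 5Δ
t=1: Δ0=101101 Δ1=100101 | 1Δ
t=2: Δ0=100101 Δ1=101101 | 1Δ

no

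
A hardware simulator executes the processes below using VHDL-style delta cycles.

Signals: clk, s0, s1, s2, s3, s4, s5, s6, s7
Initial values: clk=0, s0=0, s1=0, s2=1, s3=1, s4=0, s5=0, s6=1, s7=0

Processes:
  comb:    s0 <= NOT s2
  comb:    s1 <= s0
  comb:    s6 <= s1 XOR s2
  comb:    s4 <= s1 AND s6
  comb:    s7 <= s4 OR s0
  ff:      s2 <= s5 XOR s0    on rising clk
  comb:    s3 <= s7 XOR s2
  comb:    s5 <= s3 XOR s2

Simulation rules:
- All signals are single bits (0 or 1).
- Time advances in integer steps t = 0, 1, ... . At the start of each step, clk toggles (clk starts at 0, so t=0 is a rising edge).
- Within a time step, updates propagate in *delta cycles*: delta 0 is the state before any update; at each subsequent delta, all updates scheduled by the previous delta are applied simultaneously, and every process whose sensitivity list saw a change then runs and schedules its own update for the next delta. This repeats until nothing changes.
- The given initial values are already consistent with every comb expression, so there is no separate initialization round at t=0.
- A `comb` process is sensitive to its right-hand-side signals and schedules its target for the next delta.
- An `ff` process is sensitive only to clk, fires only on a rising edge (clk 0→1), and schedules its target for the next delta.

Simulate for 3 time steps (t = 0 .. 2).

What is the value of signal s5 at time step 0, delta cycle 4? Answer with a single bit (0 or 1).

0

[bits: s3,clk,s7,s6,s0,s4,s1,s2,s5]
t=0: Δ0=100100010 Δ1=110100010 Δ2=110100000 Δ3=010010001 Δ4=011010100 Δ5=111110100 Δ6=111111101 | 6Δ
t=1: Δ0=111111101 Δ1=101111101 | 1Δ
t=2: Δ0=101111101 Δ1=111111101 | 1Δ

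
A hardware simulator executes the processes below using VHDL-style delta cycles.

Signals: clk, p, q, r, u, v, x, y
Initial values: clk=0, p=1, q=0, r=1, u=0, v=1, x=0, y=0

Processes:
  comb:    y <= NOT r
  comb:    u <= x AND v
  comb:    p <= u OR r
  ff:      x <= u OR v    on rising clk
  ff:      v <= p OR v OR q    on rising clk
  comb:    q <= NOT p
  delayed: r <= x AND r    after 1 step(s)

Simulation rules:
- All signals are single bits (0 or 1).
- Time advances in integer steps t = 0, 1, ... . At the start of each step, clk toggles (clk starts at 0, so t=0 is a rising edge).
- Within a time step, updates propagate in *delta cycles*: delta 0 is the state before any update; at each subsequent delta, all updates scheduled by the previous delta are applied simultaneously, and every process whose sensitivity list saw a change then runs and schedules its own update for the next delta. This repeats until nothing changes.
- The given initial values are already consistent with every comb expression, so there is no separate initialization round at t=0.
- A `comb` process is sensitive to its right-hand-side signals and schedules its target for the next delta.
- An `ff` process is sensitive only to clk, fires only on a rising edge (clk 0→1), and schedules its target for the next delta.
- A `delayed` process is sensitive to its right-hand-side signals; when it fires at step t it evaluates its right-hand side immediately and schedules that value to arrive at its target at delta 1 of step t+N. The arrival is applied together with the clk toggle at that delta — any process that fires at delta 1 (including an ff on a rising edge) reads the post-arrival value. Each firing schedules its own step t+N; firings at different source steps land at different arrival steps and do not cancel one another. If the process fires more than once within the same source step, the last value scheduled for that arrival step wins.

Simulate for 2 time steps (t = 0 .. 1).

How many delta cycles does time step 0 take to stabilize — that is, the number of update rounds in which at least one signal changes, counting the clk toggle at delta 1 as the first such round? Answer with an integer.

[bits: x,y,u,clk,p,v,r,q]
t=0: Δ0=00001110 Δ1=00011110 Δ2=10011110 Δ3=10111110 | 3Δ
t=1: Δ0=10111110 Δ1=10101110 | 1Δ

3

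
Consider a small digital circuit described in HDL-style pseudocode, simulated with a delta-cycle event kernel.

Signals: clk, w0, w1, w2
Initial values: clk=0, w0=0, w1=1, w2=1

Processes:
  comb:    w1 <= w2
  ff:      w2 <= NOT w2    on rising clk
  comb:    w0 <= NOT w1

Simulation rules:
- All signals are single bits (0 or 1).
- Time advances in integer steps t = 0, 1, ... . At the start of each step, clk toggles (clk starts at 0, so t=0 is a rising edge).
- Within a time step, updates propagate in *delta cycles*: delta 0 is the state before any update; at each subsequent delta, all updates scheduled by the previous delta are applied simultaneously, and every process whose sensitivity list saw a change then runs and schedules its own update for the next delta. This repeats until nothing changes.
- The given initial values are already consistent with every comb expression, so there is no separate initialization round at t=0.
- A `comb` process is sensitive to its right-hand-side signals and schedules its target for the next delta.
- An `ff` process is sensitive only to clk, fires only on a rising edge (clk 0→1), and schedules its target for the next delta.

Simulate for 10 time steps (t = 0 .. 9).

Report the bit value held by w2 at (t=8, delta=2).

t=0 Δ0: clk=0 w2=1 w1=1 w0=0
  Δ1: clk:0→1
  Δ2: w2:1→0
  Δ3: w1:1→0
  Δ4: w0:0→1
  (4Δ to stable)
t=1 Δ0: clk=1 w2=0 w1=0 w0=1
  Δ1: clk:1→0
  (1Δ to stable)
t=2 Δ0: clk=0 w2=0 w1=0 w0=1
  Δ1: clk:0→1
  Δ2: w2:0→1
  Δ3: w1:0→1
  Δ4: w0:1→0
  (4Δ to stable)
t=3 Δ0: clk=1 w2=1 w1=1 w0=0
  Δ1: clk:1→0
  (1Δ to stable)
t=4 Δ0: clk=0 w2=1 w1=1 w0=0
  Δ1: clk:0→1
  Δ2: w2:1→0
  Δ3: w1:1→0
  Δ4: w0:0→1
  (4Δ to stable)
t=5 Δ0: clk=1 w2=0 w1=0 w0=1
  Δ1: clk:1→0
  (1Δ to stable)
t=6 Δ0: clk=0 w2=0 w1=0 w0=1
  Δ1: clk:0→1
  Δ2: w2:0→1
  Δ3: w1:0→1
  Δ4: w0:1→0
  (4Δ to stable)
t=7 Δ0: clk=1 w2=1 w1=1 w0=0
  Δ1: clk:1→0
  (1Δ to stable)
t=8 Δ0: clk=0 w2=1 w1=1 w0=0
  Δ1: clk:0→1
  Δ2: w2:1→0
  Δ3: w1:1→0
  Δ4: w0:0→1
  (4Δ to stable)
t=9 Δ0: clk=1 w2=0 w1=0 w0=1
  Δ1: clk:1→0
  (1Δ to stable)

0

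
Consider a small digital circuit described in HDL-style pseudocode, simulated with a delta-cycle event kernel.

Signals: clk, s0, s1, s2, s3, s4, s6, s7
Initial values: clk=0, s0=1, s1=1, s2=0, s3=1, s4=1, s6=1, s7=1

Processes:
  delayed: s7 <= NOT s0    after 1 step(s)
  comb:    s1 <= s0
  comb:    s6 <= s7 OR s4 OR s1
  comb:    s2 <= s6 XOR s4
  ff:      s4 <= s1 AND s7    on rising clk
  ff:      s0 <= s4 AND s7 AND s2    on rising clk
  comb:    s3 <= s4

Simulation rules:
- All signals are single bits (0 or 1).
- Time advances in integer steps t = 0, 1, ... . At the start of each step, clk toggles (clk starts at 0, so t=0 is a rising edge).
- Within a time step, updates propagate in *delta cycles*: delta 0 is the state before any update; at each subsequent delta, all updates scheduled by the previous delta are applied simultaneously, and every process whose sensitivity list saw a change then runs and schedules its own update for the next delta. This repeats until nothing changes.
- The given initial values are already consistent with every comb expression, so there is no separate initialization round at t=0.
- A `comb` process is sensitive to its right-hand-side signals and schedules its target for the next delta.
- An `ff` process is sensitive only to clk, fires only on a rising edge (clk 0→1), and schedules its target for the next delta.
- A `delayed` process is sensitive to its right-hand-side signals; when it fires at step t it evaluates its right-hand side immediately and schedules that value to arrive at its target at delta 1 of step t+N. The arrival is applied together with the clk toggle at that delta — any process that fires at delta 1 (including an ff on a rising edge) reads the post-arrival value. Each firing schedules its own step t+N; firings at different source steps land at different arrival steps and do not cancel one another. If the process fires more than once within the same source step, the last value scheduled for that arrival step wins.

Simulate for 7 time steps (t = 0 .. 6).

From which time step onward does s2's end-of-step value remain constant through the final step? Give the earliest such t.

2

t0.Δ0 s0=1 s4=1 s1=1 s3=1 s7=1 s6=1 s2=0 clk=0
t0.Δ1 s0=1 s4=1 s1=1 s3=1 s7=1 s6=1 s2=0 clk=1
t0.Δ2 s0=0 s4=1 s1=1 s3=1 s7=1 s6=1 s2=0 clk=1
t0.Δ3 s0=0 s4=1 s1=0 s3=1 s7=1 s6=1 s2=0 clk=1
t1.Δ0 s0=0 s4=1 s1=0 s3=1 s7=1 s6=1 s2=0 clk=1
t1.Δ1 s0=0 s4=1 s1=0 s3=1 s7=1 s6=1 s2=0 clk=0
t2.Δ0 s0=0 s4=1 s1=0 s3=1 s7=1 s6=1 s2=0 clk=0
t2.Δ1 s0=0 s4=1 s1=0 s3=1 s7=1 s6=1 s2=0 clk=1
t2.Δ2 s0=0 s4=0 s1=0 s3=1 s7=1 s6=1 s2=0 clk=1
t2.Δ3 s0=0 s4=0 s1=0 s3=0 s7=1 s6=1 s2=1 clk=1
t3.Δ0 s0=0 s4=0 s1=0 s3=0 s7=1 s6=1 s2=1 clk=1
t3.Δ1 s0=0 s4=0 s1=0 s3=0 s7=1 s6=1 s2=1 clk=0
t4.Δ0 s0=0 s4=0 s1=0 s3=0 s7=1 s6=1 s2=1 clk=0
t4.Δ1 s0=0 s4=0 s1=0 s3=0 s7=1 s6=1 s2=1 clk=1
t5.Δ0 s0=0 s4=0 s1=0 s3=0 s7=1 s6=1 s2=1 clk=1
t5.Δ1 s0=0 s4=0 s1=0 s3=0 s7=1 s6=1 s2=1 clk=0
t6.Δ0 s0=0 s4=0 s1=0 s3=0 s7=1 s6=1 s2=1 clk=0
t6.Δ1 s0=0 s4=0 s1=0 s3=0 s7=1 s6=1 s2=1 clk=1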